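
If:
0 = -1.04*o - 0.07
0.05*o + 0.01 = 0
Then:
No Solution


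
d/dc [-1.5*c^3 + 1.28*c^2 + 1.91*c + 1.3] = -4.5*c^2 + 2.56*c + 1.91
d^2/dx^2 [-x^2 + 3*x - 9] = -2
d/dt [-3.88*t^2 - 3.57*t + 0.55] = -7.76*t - 3.57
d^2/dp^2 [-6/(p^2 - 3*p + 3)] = 12*(p^2 - 3*p - (2*p - 3)^2 + 3)/(p^2 - 3*p + 3)^3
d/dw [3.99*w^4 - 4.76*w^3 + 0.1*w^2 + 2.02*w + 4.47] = 15.96*w^3 - 14.28*w^2 + 0.2*w + 2.02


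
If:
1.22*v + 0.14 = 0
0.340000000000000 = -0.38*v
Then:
No Solution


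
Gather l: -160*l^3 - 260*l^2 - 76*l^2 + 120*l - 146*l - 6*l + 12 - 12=-160*l^3 - 336*l^2 - 32*l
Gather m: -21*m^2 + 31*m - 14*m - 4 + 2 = -21*m^2 + 17*m - 2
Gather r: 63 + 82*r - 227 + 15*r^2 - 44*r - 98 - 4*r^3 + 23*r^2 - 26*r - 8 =-4*r^3 + 38*r^2 + 12*r - 270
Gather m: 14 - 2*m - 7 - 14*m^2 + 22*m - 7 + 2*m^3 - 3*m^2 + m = 2*m^3 - 17*m^2 + 21*m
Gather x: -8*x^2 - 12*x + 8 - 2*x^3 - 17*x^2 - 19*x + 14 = -2*x^3 - 25*x^2 - 31*x + 22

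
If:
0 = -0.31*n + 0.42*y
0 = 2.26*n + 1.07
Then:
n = -0.47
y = -0.35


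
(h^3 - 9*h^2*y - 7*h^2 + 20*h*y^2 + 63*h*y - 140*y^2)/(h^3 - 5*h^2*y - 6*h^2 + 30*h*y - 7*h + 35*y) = (h - 4*y)/(h + 1)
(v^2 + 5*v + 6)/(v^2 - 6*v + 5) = (v^2 + 5*v + 6)/(v^2 - 6*v + 5)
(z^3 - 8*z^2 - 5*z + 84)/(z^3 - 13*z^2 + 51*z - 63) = (z^2 - z - 12)/(z^2 - 6*z + 9)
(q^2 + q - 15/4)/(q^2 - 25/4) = (2*q - 3)/(2*q - 5)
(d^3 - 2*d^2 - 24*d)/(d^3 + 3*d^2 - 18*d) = (d^2 - 2*d - 24)/(d^2 + 3*d - 18)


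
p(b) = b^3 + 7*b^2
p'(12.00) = 600.00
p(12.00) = 2736.00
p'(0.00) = 0.00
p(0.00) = 0.00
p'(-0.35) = -4.53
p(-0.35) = 0.81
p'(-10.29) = 173.59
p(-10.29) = -348.36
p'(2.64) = 57.87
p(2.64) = 67.19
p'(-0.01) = -0.14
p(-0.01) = 0.00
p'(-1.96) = -15.92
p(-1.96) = 19.36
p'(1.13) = 19.65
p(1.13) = 10.38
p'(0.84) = 13.88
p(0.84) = 5.53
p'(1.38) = 25.03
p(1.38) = 15.96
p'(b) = 3*b^2 + 14*b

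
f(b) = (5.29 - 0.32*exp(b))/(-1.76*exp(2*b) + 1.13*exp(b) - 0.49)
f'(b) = (5.29 - 0.32*exp(b))*(3.52*exp(2*b) - 1.13*exp(b))/(-1.76*exp(2*b) + 1.13*exp(b) - 0.49)^2 - 0.32*exp(b)/(-1.76*exp(2*b) + 1.13*exp(b) - 0.49) = (-0.5632*exp(2*b) + 18.6208*exp(b) - 5.8209)*exp(b)/(3.0976*exp(4*b) - 3.9776*exp(3*b) + 3.0017*exp(2*b) - 1.1074*exp(b) + 0.2401)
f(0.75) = -0.77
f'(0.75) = 1.84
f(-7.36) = -10.81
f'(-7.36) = -0.02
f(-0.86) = -15.76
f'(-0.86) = 7.75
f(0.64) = -1.00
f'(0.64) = 2.38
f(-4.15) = -11.18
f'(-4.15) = -0.39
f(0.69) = -0.89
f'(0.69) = 2.12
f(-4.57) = -11.05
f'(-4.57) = -0.25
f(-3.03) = -12.00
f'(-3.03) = -1.23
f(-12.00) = -10.80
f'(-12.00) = 0.00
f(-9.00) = -10.80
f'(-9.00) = 0.00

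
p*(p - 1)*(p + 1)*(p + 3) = p^4 + 3*p^3 - p^2 - 3*p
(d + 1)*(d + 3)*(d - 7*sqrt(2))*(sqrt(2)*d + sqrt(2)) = sqrt(2)*d^4 - 14*d^3 + 5*sqrt(2)*d^3 - 70*d^2 + 7*sqrt(2)*d^2 - 98*d + 3*sqrt(2)*d - 42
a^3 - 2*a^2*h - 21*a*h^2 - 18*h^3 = (a - 6*h)*(a + h)*(a + 3*h)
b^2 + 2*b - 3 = (b - 1)*(b + 3)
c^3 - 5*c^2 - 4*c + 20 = (c - 5)*(c - 2)*(c + 2)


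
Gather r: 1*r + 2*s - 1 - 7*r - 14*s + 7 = -6*r - 12*s + 6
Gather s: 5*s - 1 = 5*s - 1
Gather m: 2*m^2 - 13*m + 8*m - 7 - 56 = 2*m^2 - 5*m - 63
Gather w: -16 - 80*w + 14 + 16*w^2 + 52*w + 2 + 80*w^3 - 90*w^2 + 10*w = 80*w^3 - 74*w^2 - 18*w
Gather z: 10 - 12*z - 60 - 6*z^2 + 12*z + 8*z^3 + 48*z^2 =8*z^3 + 42*z^2 - 50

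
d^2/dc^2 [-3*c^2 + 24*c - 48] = -6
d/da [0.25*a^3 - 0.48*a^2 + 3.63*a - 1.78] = 0.75*a^2 - 0.96*a + 3.63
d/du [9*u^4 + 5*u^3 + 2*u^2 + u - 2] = 36*u^3 + 15*u^2 + 4*u + 1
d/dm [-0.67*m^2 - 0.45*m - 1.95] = -1.34*m - 0.45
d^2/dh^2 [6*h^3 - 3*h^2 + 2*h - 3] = 36*h - 6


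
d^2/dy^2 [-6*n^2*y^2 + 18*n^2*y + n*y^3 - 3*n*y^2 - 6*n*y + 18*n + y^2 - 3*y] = -12*n^2 + 6*n*y - 6*n + 2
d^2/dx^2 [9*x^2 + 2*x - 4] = 18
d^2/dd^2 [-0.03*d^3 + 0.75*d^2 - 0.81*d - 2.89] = 1.5 - 0.18*d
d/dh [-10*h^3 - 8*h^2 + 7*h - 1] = -30*h^2 - 16*h + 7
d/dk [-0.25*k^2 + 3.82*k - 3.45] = 3.82 - 0.5*k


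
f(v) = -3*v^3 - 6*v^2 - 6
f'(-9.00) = -621.00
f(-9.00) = 1695.00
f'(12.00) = -1440.00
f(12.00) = -6054.00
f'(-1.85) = -8.60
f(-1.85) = -7.54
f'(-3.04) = -46.69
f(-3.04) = 22.83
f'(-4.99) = -164.22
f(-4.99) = 217.35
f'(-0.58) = 3.93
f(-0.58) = -7.43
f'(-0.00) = 0.00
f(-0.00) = -6.00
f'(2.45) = -83.42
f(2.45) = -86.13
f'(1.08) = -23.46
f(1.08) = -16.78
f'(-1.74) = -6.37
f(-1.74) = -8.36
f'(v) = -9*v^2 - 12*v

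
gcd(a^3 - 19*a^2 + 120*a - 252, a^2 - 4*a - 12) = a - 6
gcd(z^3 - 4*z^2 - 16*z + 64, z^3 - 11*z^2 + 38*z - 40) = z - 4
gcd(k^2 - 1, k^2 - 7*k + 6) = k - 1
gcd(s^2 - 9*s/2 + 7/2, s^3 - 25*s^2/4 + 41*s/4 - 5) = s - 1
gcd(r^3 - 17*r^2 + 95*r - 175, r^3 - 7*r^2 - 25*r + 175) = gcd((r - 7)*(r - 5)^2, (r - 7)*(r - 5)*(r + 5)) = r^2 - 12*r + 35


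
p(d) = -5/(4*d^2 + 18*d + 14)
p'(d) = -5*(-8*d - 18)/(4*d^2 + 18*d + 14)^2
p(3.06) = -0.05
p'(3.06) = 0.02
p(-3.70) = -2.31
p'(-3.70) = -12.43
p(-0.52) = -0.87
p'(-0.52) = 2.11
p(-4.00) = -0.83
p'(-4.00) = -1.94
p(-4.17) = -0.59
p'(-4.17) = -1.06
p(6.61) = -0.02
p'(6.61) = 0.00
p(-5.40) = -0.15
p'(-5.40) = -0.11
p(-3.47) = 16.87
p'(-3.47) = -555.47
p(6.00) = -0.02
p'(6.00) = 0.00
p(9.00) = -0.01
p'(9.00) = 0.00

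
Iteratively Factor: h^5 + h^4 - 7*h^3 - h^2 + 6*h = (h + 1)*(h^4 - 7*h^2 + 6*h) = (h - 1)*(h + 1)*(h^3 + h^2 - 6*h) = h*(h - 1)*(h + 1)*(h^2 + h - 6) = h*(h - 2)*(h - 1)*(h + 1)*(h + 3)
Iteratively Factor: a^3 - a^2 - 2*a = (a - 2)*(a^2 + a) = a*(a - 2)*(a + 1)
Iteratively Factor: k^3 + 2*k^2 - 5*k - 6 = (k + 1)*(k^2 + k - 6) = (k + 1)*(k + 3)*(k - 2)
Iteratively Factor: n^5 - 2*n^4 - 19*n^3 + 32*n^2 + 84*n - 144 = (n + 3)*(n^4 - 5*n^3 - 4*n^2 + 44*n - 48) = (n + 3)^2*(n^3 - 8*n^2 + 20*n - 16) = (n - 4)*(n + 3)^2*(n^2 - 4*n + 4) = (n - 4)*(n - 2)*(n + 3)^2*(n - 2)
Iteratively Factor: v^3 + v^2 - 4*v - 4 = (v + 1)*(v^2 - 4) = (v + 1)*(v + 2)*(v - 2)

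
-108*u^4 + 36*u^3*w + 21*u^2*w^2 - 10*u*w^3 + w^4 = (-6*u + w)*(-3*u + w)^2*(2*u + w)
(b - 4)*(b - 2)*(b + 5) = b^3 - b^2 - 22*b + 40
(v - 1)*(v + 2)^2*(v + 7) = v^4 + 10*v^3 + 21*v^2 - 4*v - 28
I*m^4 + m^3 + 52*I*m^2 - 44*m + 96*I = (m - 8*I)*(m + 2*I)*(m + 6*I)*(I*m + 1)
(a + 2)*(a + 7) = a^2 + 9*a + 14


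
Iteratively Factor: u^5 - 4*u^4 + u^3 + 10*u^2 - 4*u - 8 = (u + 1)*(u^4 - 5*u^3 + 6*u^2 + 4*u - 8) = (u + 1)^2*(u^3 - 6*u^2 + 12*u - 8) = (u - 2)*(u + 1)^2*(u^2 - 4*u + 4) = (u - 2)^2*(u + 1)^2*(u - 2)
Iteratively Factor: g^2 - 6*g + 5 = (g - 5)*(g - 1)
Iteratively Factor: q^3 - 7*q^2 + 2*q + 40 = (q - 4)*(q^2 - 3*q - 10) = (q - 5)*(q - 4)*(q + 2)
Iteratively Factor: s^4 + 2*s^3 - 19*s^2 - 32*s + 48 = (s - 4)*(s^3 + 6*s^2 + 5*s - 12) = (s - 4)*(s - 1)*(s^2 + 7*s + 12) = (s - 4)*(s - 1)*(s + 3)*(s + 4)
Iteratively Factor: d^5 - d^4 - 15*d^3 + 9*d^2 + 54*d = (d)*(d^4 - d^3 - 15*d^2 + 9*d + 54) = d*(d - 3)*(d^3 + 2*d^2 - 9*d - 18) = d*(d - 3)^2*(d^2 + 5*d + 6) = d*(d - 3)^2*(d + 2)*(d + 3)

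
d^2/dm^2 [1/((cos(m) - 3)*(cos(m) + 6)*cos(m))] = 3*(-8*(1 - cos(m)^2)^2/cos(m)^3 + 4*sin(m)^6/cos(m)^3 + cos(m)^3 - 11*cos(m)^2 - 108*tan(m)^2 - 38 - 130/cos(m) + 220/cos(m)^3)/((cos(m) - 3)^3*(cos(m) + 6)^3)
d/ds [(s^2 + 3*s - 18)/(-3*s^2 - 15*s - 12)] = 2*(-s^2 - 22*s - 51)/(3*(s^4 + 10*s^3 + 33*s^2 + 40*s + 16))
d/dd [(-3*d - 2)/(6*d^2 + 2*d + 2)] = (9*d^2 + 12*d - 1)/(2*(9*d^4 + 6*d^3 + 7*d^2 + 2*d + 1))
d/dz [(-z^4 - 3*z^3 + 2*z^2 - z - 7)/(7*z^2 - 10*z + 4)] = (-14*z^5 + 9*z^4 + 44*z^3 - 49*z^2 + 114*z - 74)/(49*z^4 - 140*z^3 + 156*z^2 - 80*z + 16)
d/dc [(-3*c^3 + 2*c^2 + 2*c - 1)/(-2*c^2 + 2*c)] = 3/2 + 1/(2*c^2)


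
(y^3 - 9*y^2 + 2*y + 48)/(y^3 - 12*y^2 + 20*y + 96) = (y - 3)/(y - 6)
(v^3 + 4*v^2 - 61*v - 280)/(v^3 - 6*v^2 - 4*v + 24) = (v^3 + 4*v^2 - 61*v - 280)/(v^3 - 6*v^2 - 4*v + 24)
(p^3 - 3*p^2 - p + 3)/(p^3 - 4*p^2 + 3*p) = (p + 1)/p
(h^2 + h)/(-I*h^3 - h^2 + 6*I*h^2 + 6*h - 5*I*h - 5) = I*h*(h + 1)/(h^3 - h^2*(6 + I) + h*(5 + 6*I) - 5*I)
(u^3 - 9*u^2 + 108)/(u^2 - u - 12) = (u^2 - 12*u + 36)/(u - 4)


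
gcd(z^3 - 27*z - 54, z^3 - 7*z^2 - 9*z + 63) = z + 3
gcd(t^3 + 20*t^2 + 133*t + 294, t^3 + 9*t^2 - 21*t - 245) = t^2 + 14*t + 49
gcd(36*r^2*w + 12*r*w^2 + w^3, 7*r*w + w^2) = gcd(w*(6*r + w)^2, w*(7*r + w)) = w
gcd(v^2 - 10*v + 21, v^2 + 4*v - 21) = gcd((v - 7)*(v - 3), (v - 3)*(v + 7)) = v - 3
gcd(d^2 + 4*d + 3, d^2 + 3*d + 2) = d + 1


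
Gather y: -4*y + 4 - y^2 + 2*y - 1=-y^2 - 2*y + 3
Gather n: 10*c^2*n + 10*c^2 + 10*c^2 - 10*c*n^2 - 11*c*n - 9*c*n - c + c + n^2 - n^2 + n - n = 20*c^2 - 10*c*n^2 + n*(10*c^2 - 20*c)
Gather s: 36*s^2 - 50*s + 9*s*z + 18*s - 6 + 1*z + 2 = 36*s^2 + s*(9*z - 32) + z - 4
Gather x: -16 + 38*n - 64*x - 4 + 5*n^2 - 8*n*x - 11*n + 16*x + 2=5*n^2 + 27*n + x*(-8*n - 48) - 18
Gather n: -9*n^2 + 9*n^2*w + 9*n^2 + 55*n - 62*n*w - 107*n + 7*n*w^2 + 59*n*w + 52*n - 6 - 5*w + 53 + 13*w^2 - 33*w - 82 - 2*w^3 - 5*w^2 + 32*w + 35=9*n^2*w + n*(7*w^2 - 3*w) - 2*w^3 + 8*w^2 - 6*w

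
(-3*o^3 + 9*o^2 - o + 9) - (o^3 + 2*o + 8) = -4*o^3 + 9*o^2 - 3*o + 1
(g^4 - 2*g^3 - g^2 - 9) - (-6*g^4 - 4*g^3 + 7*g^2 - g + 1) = 7*g^4 + 2*g^3 - 8*g^2 + g - 10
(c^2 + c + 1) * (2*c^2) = 2*c^4 + 2*c^3 + 2*c^2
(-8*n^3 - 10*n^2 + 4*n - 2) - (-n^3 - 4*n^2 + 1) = -7*n^3 - 6*n^2 + 4*n - 3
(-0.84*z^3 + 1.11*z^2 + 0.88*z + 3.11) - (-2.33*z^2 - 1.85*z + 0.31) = -0.84*z^3 + 3.44*z^2 + 2.73*z + 2.8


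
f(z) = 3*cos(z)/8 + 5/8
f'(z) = -3*sin(z)/8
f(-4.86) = 0.68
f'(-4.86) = -0.37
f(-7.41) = 0.79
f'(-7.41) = 0.34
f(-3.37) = 0.26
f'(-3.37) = -0.08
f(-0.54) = 0.95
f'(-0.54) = 0.19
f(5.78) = 0.95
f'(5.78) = 0.18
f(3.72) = 0.31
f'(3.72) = 0.21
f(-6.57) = 0.98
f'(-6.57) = 0.11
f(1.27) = 0.74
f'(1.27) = -0.36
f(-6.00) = 0.99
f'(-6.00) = -0.10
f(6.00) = 0.99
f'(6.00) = 0.10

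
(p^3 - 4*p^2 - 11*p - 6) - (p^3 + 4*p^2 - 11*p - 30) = 24 - 8*p^2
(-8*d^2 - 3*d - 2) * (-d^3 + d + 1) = 8*d^5 + 3*d^4 - 6*d^3 - 11*d^2 - 5*d - 2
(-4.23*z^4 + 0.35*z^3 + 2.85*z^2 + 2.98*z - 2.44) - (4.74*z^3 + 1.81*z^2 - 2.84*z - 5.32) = -4.23*z^4 - 4.39*z^3 + 1.04*z^2 + 5.82*z + 2.88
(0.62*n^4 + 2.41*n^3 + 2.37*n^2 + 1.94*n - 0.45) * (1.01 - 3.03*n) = -1.8786*n^5 - 6.6761*n^4 - 4.747*n^3 - 3.4845*n^2 + 3.3229*n - 0.4545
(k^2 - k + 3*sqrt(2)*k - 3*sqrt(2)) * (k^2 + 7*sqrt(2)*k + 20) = k^4 - k^3 + 10*sqrt(2)*k^3 - 10*sqrt(2)*k^2 + 62*k^2 - 62*k + 60*sqrt(2)*k - 60*sqrt(2)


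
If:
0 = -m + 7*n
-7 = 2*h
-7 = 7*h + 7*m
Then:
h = -7/2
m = 5/2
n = 5/14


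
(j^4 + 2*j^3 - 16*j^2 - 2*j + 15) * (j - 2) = j^5 - 20*j^3 + 30*j^2 + 19*j - 30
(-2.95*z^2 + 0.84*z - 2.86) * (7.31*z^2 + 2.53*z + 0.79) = -21.5645*z^4 - 1.3231*z^3 - 21.1119*z^2 - 6.5722*z - 2.2594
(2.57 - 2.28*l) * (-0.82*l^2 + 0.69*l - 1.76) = 1.8696*l^3 - 3.6806*l^2 + 5.7861*l - 4.5232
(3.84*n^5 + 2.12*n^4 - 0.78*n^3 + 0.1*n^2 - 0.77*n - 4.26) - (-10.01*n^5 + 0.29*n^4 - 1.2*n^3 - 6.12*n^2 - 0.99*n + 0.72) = 13.85*n^5 + 1.83*n^4 + 0.42*n^3 + 6.22*n^2 + 0.22*n - 4.98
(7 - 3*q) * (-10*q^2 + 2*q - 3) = 30*q^3 - 76*q^2 + 23*q - 21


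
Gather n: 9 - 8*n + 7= 16 - 8*n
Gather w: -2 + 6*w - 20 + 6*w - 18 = 12*w - 40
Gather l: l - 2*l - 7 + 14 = 7 - l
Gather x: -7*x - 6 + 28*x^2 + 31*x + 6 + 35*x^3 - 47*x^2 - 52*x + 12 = 35*x^3 - 19*x^2 - 28*x + 12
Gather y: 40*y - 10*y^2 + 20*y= -10*y^2 + 60*y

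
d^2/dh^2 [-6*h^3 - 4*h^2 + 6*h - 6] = -36*h - 8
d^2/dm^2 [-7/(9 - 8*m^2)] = 336*(8*m^2 + 3)/(8*m^2 - 9)^3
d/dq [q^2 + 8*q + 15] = 2*q + 8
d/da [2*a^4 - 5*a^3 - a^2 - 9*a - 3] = 8*a^3 - 15*a^2 - 2*a - 9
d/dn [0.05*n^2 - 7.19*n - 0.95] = 0.1*n - 7.19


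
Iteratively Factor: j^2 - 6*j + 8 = (j - 4)*(j - 2)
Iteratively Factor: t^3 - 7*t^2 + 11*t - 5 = (t - 5)*(t^2 - 2*t + 1) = (t - 5)*(t - 1)*(t - 1)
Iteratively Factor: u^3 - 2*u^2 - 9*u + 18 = (u - 3)*(u^2 + u - 6) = (u - 3)*(u - 2)*(u + 3)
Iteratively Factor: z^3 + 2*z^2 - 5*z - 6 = (z + 1)*(z^2 + z - 6) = (z + 1)*(z + 3)*(z - 2)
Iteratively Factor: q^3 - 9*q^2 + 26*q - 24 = (q - 2)*(q^2 - 7*q + 12) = (q - 4)*(q - 2)*(q - 3)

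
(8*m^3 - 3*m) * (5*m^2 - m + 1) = 40*m^5 - 8*m^4 - 7*m^3 + 3*m^2 - 3*m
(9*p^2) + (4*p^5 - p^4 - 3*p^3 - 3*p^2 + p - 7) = 4*p^5 - p^4 - 3*p^3 + 6*p^2 + p - 7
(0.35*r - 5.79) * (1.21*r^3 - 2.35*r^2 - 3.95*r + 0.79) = 0.4235*r^4 - 7.8284*r^3 + 12.224*r^2 + 23.147*r - 4.5741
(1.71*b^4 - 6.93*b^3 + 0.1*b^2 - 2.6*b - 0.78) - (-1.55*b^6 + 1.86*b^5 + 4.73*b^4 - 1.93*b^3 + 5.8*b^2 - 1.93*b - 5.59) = 1.55*b^6 - 1.86*b^5 - 3.02*b^4 - 5.0*b^3 - 5.7*b^2 - 0.67*b + 4.81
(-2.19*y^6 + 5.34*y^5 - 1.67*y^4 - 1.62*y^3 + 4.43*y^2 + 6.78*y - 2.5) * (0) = 0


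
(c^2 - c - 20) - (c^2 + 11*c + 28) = -12*c - 48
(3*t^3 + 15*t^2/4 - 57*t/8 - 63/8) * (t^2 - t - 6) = 3*t^5 + 3*t^4/4 - 231*t^3/8 - 93*t^2/4 + 405*t/8 + 189/4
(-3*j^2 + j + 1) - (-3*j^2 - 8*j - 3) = 9*j + 4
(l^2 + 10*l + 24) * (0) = 0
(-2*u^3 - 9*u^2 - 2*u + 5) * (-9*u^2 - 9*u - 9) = 18*u^5 + 99*u^4 + 117*u^3 + 54*u^2 - 27*u - 45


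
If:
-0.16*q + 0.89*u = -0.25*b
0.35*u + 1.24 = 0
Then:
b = 0.64*q + 12.6125714285714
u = -3.54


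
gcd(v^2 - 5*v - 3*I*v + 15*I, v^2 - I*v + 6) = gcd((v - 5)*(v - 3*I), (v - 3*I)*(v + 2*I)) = v - 3*I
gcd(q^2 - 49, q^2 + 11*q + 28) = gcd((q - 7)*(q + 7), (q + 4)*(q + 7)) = q + 7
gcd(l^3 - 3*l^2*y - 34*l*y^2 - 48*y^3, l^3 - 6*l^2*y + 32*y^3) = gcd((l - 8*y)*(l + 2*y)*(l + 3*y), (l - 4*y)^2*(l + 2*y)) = l + 2*y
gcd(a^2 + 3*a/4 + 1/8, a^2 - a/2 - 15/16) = 1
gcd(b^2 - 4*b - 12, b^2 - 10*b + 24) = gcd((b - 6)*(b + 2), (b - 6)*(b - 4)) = b - 6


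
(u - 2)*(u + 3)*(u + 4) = u^3 + 5*u^2 - 2*u - 24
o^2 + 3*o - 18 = (o - 3)*(o + 6)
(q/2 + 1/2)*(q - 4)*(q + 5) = q^3/2 + q^2 - 19*q/2 - 10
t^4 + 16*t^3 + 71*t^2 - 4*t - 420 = (t - 2)*(t + 5)*(t + 6)*(t + 7)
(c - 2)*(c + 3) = c^2 + c - 6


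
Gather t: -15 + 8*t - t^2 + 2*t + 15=-t^2 + 10*t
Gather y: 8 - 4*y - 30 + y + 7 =-3*y - 15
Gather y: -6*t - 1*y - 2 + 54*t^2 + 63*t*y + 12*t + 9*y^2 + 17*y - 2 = 54*t^2 + 6*t + 9*y^2 + y*(63*t + 16) - 4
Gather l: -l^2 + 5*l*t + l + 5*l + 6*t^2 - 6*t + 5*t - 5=-l^2 + l*(5*t + 6) + 6*t^2 - t - 5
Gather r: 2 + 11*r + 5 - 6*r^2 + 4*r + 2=-6*r^2 + 15*r + 9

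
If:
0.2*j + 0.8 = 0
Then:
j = -4.00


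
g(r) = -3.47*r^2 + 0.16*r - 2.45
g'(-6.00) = 41.80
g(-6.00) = -128.33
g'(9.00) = -62.30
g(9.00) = -282.08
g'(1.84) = -12.61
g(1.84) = -13.90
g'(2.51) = -17.26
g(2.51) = -23.91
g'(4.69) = -32.39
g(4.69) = -78.03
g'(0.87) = -5.88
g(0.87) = -4.94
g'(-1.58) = 11.13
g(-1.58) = -11.37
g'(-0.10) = 0.85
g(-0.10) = -2.50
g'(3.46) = -23.85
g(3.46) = -43.44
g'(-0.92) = 6.54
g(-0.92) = -5.53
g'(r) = 0.16 - 6.94*r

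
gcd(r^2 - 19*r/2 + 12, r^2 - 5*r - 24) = r - 8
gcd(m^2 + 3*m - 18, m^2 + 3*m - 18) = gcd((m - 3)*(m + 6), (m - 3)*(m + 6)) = m^2 + 3*m - 18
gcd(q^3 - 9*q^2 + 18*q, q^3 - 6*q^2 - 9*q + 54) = q^2 - 9*q + 18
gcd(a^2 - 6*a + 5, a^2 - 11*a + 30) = a - 5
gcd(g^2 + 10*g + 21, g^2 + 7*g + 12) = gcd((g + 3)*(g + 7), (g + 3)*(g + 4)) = g + 3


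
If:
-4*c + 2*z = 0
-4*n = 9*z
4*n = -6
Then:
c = 1/3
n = -3/2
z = 2/3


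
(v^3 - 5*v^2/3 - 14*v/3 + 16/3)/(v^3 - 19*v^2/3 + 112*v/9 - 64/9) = 3*(v + 2)/(3*v - 8)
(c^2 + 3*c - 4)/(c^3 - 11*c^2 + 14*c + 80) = (c^2 + 3*c - 4)/(c^3 - 11*c^2 + 14*c + 80)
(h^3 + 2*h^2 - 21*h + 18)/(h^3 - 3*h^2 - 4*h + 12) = (h^2 + 5*h - 6)/(h^2 - 4)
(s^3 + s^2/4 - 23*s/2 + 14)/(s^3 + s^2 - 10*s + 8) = (s - 7/4)/(s - 1)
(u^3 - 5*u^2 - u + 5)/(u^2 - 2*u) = (u^3 - 5*u^2 - u + 5)/(u*(u - 2))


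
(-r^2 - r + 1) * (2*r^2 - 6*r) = -2*r^4 + 4*r^3 + 8*r^2 - 6*r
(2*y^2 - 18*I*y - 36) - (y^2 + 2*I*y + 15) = y^2 - 20*I*y - 51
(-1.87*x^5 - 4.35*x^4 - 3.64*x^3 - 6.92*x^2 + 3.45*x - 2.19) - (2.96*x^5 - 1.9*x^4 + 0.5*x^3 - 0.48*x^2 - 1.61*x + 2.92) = -4.83*x^5 - 2.45*x^4 - 4.14*x^3 - 6.44*x^2 + 5.06*x - 5.11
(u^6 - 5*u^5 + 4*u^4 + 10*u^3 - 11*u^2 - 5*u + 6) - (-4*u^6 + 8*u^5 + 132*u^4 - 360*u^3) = 5*u^6 - 13*u^5 - 128*u^4 + 370*u^3 - 11*u^2 - 5*u + 6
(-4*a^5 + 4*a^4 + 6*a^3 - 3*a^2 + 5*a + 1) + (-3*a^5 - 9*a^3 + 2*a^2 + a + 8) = -7*a^5 + 4*a^4 - 3*a^3 - a^2 + 6*a + 9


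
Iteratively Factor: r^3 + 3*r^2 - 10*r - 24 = (r - 3)*(r^2 + 6*r + 8) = (r - 3)*(r + 4)*(r + 2)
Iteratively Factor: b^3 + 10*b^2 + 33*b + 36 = (b + 3)*(b^2 + 7*b + 12) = (b + 3)*(b + 4)*(b + 3)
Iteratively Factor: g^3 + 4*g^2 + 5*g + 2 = (g + 2)*(g^2 + 2*g + 1) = (g + 1)*(g + 2)*(g + 1)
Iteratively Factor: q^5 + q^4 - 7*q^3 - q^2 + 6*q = (q + 1)*(q^4 - 7*q^2 + 6*q) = (q - 2)*(q + 1)*(q^3 + 2*q^2 - 3*q) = q*(q - 2)*(q + 1)*(q^2 + 2*q - 3) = q*(q - 2)*(q - 1)*(q + 1)*(q + 3)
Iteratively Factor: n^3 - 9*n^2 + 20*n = (n - 5)*(n^2 - 4*n) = n*(n - 5)*(n - 4)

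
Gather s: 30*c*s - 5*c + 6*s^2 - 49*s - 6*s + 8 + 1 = -5*c + 6*s^2 + s*(30*c - 55) + 9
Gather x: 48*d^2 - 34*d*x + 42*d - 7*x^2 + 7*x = 48*d^2 + 42*d - 7*x^2 + x*(7 - 34*d)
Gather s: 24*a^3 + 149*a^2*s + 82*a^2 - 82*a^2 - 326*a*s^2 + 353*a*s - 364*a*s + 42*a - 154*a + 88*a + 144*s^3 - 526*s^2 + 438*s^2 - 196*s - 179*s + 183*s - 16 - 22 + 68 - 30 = 24*a^3 - 24*a + 144*s^3 + s^2*(-326*a - 88) + s*(149*a^2 - 11*a - 192)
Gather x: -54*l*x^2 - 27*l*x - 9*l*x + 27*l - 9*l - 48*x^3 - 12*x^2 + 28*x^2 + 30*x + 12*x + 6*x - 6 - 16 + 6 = 18*l - 48*x^3 + x^2*(16 - 54*l) + x*(48 - 36*l) - 16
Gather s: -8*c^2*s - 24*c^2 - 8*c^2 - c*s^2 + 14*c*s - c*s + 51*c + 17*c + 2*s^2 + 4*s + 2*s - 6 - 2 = -32*c^2 + 68*c + s^2*(2 - c) + s*(-8*c^2 + 13*c + 6) - 8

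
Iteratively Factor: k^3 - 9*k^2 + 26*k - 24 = (k - 4)*(k^2 - 5*k + 6) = (k - 4)*(k - 3)*(k - 2)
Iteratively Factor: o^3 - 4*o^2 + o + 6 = (o - 3)*(o^2 - o - 2) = (o - 3)*(o + 1)*(o - 2)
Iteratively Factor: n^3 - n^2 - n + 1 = (n - 1)*(n^2 - 1) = (n - 1)^2*(n + 1)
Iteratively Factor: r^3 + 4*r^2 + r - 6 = (r + 2)*(r^2 + 2*r - 3) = (r - 1)*(r + 2)*(r + 3)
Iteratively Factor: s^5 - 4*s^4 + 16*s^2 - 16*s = (s - 2)*(s^4 - 2*s^3 - 4*s^2 + 8*s) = s*(s - 2)*(s^3 - 2*s^2 - 4*s + 8) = s*(s - 2)*(s + 2)*(s^2 - 4*s + 4) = s*(s - 2)^2*(s + 2)*(s - 2)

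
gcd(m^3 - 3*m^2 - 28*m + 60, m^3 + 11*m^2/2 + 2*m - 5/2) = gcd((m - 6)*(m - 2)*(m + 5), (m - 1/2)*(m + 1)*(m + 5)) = m + 5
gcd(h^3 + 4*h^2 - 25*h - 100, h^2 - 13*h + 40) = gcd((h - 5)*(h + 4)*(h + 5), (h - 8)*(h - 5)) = h - 5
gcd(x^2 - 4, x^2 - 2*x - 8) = x + 2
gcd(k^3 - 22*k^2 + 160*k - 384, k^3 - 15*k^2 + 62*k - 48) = k^2 - 14*k + 48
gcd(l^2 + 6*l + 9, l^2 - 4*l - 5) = 1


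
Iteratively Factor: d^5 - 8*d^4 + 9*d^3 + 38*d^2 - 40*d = (d - 5)*(d^4 - 3*d^3 - 6*d^2 + 8*d) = (d - 5)*(d + 2)*(d^3 - 5*d^2 + 4*d) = d*(d - 5)*(d + 2)*(d^2 - 5*d + 4) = d*(d - 5)*(d - 4)*(d + 2)*(d - 1)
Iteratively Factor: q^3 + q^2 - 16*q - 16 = (q + 1)*(q^2 - 16) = (q + 1)*(q + 4)*(q - 4)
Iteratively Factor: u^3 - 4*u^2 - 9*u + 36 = (u - 3)*(u^2 - u - 12) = (u - 4)*(u - 3)*(u + 3)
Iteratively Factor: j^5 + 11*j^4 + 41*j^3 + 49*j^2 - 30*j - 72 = (j + 2)*(j^4 + 9*j^3 + 23*j^2 + 3*j - 36) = (j + 2)*(j + 4)*(j^3 + 5*j^2 + 3*j - 9) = (j + 2)*(j + 3)*(j + 4)*(j^2 + 2*j - 3) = (j + 2)*(j + 3)^2*(j + 4)*(j - 1)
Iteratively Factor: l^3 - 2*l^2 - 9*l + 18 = (l - 3)*(l^2 + l - 6) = (l - 3)*(l - 2)*(l + 3)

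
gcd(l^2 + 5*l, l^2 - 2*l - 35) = l + 5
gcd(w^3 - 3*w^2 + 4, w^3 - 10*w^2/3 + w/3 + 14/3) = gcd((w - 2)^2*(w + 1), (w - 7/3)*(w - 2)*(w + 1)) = w^2 - w - 2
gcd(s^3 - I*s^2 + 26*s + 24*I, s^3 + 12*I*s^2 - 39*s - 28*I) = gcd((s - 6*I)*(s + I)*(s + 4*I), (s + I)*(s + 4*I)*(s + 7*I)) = s^2 + 5*I*s - 4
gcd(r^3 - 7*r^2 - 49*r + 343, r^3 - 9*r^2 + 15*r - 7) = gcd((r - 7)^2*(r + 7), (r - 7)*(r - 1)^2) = r - 7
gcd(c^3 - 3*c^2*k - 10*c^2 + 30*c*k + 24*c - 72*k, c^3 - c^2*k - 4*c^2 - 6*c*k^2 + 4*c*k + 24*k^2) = c^2 - 3*c*k - 4*c + 12*k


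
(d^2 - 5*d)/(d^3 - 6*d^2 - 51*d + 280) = d/(d^2 - d - 56)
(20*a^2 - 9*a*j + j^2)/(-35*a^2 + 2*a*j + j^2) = (-4*a + j)/(7*a + j)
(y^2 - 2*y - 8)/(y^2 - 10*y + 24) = (y + 2)/(y - 6)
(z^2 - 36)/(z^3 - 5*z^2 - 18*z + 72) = (z + 6)/(z^2 + z - 12)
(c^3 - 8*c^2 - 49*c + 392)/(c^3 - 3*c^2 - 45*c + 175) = (c^2 - 15*c + 56)/(c^2 - 10*c + 25)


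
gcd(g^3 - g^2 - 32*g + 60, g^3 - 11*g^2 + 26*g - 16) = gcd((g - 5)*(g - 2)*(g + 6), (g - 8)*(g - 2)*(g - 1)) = g - 2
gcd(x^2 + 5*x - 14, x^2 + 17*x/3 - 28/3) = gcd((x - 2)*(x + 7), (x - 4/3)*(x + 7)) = x + 7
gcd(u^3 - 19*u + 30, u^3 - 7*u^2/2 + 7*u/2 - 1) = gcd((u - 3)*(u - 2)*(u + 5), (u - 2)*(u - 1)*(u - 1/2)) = u - 2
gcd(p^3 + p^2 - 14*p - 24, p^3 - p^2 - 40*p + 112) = p - 4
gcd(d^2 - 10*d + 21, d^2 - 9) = d - 3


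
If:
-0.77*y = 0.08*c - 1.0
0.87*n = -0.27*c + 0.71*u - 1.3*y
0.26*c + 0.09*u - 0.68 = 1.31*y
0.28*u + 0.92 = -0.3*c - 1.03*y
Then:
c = 9.30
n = -15.19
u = -14.47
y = 0.33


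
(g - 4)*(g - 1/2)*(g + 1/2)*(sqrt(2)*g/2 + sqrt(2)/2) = sqrt(2)*g^4/2 - 3*sqrt(2)*g^3/2 - 17*sqrt(2)*g^2/8 + 3*sqrt(2)*g/8 + sqrt(2)/2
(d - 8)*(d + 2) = d^2 - 6*d - 16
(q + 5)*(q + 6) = q^2 + 11*q + 30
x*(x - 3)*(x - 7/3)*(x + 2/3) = x^4 - 14*x^3/3 + 31*x^2/9 + 14*x/3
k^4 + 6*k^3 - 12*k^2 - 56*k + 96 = (k - 2)^2*(k + 4)*(k + 6)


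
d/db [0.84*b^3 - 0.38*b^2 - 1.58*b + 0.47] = 2.52*b^2 - 0.76*b - 1.58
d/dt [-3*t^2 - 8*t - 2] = -6*t - 8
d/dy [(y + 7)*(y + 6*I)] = 2*y + 7 + 6*I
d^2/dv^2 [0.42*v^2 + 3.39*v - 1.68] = 0.840000000000000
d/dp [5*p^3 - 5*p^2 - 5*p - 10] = 15*p^2 - 10*p - 5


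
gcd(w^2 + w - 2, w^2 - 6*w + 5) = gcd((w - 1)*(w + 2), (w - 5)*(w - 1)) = w - 1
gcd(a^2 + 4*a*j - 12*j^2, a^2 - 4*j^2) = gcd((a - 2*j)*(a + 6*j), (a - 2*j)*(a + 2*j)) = a - 2*j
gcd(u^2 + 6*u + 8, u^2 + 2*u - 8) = u + 4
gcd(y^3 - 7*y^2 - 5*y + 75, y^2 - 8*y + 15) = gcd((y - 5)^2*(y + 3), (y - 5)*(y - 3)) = y - 5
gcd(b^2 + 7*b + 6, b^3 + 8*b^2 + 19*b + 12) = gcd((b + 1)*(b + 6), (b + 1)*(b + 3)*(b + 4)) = b + 1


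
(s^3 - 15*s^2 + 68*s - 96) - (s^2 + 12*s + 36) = s^3 - 16*s^2 + 56*s - 132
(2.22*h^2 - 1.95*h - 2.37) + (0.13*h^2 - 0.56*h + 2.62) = 2.35*h^2 - 2.51*h + 0.25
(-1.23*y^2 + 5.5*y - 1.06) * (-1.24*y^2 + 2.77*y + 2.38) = 1.5252*y^4 - 10.2271*y^3 + 13.622*y^2 + 10.1538*y - 2.5228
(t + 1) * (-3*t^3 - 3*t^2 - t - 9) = -3*t^4 - 6*t^3 - 4*t^2 - 10*t - 9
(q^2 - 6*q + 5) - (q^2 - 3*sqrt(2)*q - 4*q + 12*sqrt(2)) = -2*q + 3*sqrt(2)*q - 12*sqrt(2) + 5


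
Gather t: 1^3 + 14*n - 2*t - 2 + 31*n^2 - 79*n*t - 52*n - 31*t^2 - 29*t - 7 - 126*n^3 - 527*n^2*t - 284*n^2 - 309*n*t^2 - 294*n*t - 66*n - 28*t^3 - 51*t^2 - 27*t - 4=-126*n^3 - 253*n^2 - 104*n - 28*t^3 + t^2*(-309*n - 82) + t*(-527*n^2 - 373*n - 58) - 12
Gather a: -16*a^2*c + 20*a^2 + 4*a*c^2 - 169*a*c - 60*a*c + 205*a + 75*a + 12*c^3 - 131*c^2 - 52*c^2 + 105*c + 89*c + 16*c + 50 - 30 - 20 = a^2*(20 - 16*c) + a*(4*c^2 - 229*c + 280) + 12*c^3 - 183*c^2 + 210*c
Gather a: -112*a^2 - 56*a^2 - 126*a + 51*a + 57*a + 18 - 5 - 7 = -168*a^2 - 18*a + 6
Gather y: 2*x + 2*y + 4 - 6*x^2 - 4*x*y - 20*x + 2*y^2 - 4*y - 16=-6*x^2 - 18*x + 2*y^2 + y*(-4*x - 2) - 12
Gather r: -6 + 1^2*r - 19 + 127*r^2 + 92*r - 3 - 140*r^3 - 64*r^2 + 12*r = -140*r^3 + 63*r^2 + 105*r - 28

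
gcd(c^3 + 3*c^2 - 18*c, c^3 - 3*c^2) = c^2 - 3*c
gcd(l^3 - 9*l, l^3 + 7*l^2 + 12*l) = l^2 + 3*l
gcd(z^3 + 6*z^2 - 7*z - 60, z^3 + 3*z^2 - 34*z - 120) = z^2 + 9*z + 20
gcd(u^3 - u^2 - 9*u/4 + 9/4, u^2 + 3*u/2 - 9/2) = u - 3/2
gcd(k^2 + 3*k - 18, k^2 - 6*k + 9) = k - 3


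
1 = 1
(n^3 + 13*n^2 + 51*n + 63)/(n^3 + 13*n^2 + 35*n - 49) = (n^2 + 6*n + 9)/(n^2 + 6*n - 7)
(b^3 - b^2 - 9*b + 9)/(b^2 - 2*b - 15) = (b^2 - 4*b + 3)/(b - 5)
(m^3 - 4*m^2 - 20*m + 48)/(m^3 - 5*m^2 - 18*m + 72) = (m - 2)/(m - 3)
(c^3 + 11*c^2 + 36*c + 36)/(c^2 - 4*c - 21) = (c^2 + 8*c + 12)/(c - 7)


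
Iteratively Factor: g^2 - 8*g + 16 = (g - 4)*(g - 4)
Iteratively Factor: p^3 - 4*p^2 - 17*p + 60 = (p + 4)*(p^2 - 8*p + 15) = (p - 5)*(p + 4)*(p - 3)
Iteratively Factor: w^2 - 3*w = (w)*(w - 3)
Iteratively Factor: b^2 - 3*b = (b)*(b - 3)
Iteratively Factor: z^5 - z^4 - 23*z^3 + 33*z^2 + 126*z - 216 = (z + 4)*(z^4 - 5*z^3 - 3*z^2 + 45*z - 54) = (z - 2)*(z + 4)*(z^3 - 3*z^2 - 9*z + 27) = (z - 3)*(z - 2)*(z + 4)*(z^2 - 9) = (z - 3)^2*(z - 2)*(z + 4)*(z + 3)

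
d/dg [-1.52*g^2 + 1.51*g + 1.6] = 1.51 - 3.04*g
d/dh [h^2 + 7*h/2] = 2*h + 7/2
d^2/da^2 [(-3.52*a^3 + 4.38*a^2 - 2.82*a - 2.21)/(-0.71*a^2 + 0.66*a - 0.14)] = (1.77635683940025e-15*a^5 - 7.105427357601e-15*a^4 + 1.105036*a^3 + 7.34511*a^2 - 7.481532*a + 1.835444)/(0.357911*a^6 - 0.998118*a^5 + 1.13955*a^4 - 0.68112*a^3 + 0.2247*a^2 - 0.038808*a + 0.002744)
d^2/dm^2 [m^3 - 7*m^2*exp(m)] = -7*m^2*exp(m) - 28*m*exp(m) + 6*m - 14*exp(m)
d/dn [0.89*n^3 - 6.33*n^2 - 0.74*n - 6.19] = 2.67*n^2 - 12.66*n - 0.74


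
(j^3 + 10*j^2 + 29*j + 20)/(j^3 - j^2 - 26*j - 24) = (j + 5)/(j - 6)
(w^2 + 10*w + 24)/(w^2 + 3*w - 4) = (w + 6)/(w - 1)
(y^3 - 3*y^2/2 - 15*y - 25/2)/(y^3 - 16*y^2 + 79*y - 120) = (2*y^2 + 7*y + 5)/(2*(y^2 - 11*y + 24))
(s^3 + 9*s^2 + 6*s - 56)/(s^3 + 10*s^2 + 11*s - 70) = (s + 4)/(s + 5)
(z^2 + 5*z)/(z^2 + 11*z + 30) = z/(z + 6)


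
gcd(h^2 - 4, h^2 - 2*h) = h - 2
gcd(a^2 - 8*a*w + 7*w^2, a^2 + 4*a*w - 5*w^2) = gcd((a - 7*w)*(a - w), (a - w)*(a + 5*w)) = -a + w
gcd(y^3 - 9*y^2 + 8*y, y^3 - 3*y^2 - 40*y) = y^2 - 8*y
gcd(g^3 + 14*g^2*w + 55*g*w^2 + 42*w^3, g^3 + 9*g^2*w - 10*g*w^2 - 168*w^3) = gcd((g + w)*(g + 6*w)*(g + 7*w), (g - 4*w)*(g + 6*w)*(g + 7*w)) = g^2 + 13*g*w + 42*w^2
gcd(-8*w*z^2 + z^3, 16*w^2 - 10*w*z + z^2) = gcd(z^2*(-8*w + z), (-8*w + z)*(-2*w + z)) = -8*w + z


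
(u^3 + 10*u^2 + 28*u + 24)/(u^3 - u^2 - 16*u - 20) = (u + 6)/(u - 5)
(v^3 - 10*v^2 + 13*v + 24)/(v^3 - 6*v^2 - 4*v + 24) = (v^3 - 10*v^2 + 13*v + 24)/(v^3 - 6*v^2 - 4*v + 24)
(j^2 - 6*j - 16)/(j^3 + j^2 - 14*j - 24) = (j - 8)/(j^2 - j - 12)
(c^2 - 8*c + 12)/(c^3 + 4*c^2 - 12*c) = (c - 6)/(c*(c + 6))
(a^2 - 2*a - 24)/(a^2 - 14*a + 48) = (a + 4)/(a - 8)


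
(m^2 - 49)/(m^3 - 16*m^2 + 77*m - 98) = (m + 7)/(m^2 - 9*m + 14)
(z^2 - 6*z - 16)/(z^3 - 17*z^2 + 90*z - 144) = (z + 2)/(z^2 - 9*z + 18)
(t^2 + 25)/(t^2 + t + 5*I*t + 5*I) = (t - 5*I)/(t + 1)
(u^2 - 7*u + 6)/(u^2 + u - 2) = (u - 6)/(u + 2)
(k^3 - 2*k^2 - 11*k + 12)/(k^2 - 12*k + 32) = (k^2 + 2*k - 3)/(k - 8)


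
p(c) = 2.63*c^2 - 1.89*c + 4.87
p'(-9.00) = -49.23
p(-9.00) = 234.91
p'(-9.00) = -49.23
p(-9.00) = 234.91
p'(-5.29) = -29.72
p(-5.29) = 88.47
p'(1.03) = 3.53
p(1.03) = 5.71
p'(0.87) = 2.69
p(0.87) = 5.22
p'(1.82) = 7.68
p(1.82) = 10.14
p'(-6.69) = -37.08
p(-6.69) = 135.22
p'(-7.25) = -40.02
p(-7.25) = 156.81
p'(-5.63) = -31.50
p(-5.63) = 98.87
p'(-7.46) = -41.13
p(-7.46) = 165.33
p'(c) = 5.26*c - 1.89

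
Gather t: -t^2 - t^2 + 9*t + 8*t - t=-2*t^2 + 16*t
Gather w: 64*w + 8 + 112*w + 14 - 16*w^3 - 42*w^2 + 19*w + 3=-16*w^3 - 42*w^2 + 195*w + 25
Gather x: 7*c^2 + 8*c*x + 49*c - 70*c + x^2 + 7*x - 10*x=7*c^2 - 21*c + x^2 + x*(8*c - 3)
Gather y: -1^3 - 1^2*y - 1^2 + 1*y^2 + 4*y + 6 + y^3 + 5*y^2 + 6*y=y^3 + 6*y^2 + 9*y + 4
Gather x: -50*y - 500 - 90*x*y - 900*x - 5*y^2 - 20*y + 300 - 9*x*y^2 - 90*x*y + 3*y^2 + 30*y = x*(-9*y^2 - 180*y - 900) - 2*y^2 - 40*y - 200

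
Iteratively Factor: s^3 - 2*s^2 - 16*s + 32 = (s + 4)*(s^2 - 6*s + 8) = (s - 4)*(s + 4)*(s - 2)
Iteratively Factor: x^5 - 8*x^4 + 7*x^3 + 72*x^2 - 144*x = (x - 3)*(x^4 - 5*x^3 - 8*x^2 + 48*x) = (x - 4)*(x - 3)*(x^3 - x^2 - 12*x) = (x - 4)*(x - 3)*(x + 3)*(x^2 - 4*x) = (x - 4)^2*(x - 3)*(x + 3)*(x)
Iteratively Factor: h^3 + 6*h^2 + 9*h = (h)*(h^2 + 6*h + 9) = h*(h + 3)*(h + 3)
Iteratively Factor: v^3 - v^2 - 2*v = (v)*(v^2 - v - 2) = v*(v + 1)*(v - 2)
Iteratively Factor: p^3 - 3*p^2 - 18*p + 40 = (p - 5)*(p^2 + 2*p - 8) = (p - 5)*(p - 2)*(p + 4)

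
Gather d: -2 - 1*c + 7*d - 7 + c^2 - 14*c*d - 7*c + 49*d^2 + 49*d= c^2 - 8*c + 49*d^2 + d*(56 - 14*c) - 9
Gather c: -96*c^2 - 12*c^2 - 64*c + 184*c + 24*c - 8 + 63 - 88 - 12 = -108*c^2 + 144*c - 45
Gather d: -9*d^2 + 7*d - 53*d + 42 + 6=-9*d^2 - 46*d + 48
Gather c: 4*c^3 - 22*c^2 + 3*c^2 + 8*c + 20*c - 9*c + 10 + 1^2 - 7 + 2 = 4*c^3 - 19*c^2 + 19*c + 6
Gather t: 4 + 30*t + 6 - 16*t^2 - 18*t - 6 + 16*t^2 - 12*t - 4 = 0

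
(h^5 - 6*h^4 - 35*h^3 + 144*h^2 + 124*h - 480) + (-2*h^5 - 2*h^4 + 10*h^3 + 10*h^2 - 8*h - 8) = -h^5 - 8*h^4 - 25*h^3 + 154*h^2 + 116*h - 488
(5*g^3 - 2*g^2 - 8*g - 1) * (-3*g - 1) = -15*g^4 + g^3 + 26*g^2 + 11*g + 1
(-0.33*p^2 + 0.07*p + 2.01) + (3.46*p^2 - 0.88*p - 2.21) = 3.13*p^2 - 0.81*p - 0.2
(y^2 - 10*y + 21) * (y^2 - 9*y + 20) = y^4 - 19*y^3 + 131*y^2 - 389*y + 420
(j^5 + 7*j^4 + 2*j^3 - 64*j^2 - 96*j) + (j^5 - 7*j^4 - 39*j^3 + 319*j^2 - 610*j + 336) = 2*j^5 - 37*j^3 + 255*j^2 - 706*j + 336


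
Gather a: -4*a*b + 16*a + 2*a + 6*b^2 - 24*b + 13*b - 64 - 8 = a*(18 - 4*b) + 6*b^2 - 11*b - 72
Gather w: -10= -10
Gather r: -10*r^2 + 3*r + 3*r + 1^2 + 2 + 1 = -10*r^2 + 6*r + 4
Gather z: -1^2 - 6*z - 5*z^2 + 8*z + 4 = -5*z^2 + 2*z + 3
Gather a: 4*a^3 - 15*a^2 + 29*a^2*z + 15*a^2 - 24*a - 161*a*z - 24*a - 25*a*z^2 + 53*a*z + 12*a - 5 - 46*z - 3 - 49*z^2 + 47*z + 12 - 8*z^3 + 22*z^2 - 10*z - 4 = 4*a^3 + 29*a^2*z + a*(-25*z^2 - 108*z - 36) - 8*z^3 - 27*z^2 - 9*z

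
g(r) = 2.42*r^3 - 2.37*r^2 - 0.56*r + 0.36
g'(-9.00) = 630.16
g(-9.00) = -1950.75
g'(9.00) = 544.84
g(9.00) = 1567.53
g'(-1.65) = 27.03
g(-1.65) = -16.04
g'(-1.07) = 12.82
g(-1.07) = -4.72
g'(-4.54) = 170.60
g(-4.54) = -272.40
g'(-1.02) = 11.83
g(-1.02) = -4.10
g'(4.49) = 124.52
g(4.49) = 169.12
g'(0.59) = -0.83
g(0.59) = -0.30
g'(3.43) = 68.59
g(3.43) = 68.21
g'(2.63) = 37.19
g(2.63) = 26.52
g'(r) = 7.26*r^2 - 4.74*r - 0.56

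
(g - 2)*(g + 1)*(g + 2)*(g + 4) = g^4 + 5*g^3 - 20*g - 16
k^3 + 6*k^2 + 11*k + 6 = (k + 1)*(k + 2)*(k + 3)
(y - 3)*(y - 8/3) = y^2 - 17*y/3 + 8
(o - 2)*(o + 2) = o^2 - 4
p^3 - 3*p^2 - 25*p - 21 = (p - 7)*(p + 1)*(p + 3)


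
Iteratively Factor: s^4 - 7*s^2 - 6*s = (s + 2)*(s^3 - 2*s^2 - 3*s) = (s + 1)*(s + 2)*(s^2 - 3*s) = s*(s + 1)*(s + 2)*(s - 3)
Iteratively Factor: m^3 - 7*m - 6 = (m - 3)*(m^2 + 3*m + 2) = (m - 3)*(m + 2)*(m + 1)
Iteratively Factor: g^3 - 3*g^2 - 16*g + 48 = (g - 3)*(g^2 - 16) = (g - 3)*(g + 4)*(g - 4)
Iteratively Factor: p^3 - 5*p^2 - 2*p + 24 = (p + 2)*(p^2 - 7*p + 12) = (p - 4)*(p + 2)*(p - 3)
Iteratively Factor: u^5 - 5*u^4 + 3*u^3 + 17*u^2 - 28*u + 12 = (u - 2)*(u^4 - 3*u^3 - 3*u^2 + 11*u - 6) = (u - 3)*(u - 2)*(u^3 - 3*u + 2) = (u - 3)*(u - 2)*(u - 1)*(u^2 + u - 2) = (u - 3)*(u - 2)*(u - 1)*(u + 2)*(u - 1)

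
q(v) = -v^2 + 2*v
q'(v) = 2 - 2*v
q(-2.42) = -10.70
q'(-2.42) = 6.84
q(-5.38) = -39.70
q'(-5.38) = 12.76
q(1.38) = 0.86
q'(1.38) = -0.76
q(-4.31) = -27.20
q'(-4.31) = 10.62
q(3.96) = -7.76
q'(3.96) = -5.92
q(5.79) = -21.94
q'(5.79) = -9.58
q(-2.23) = -9.43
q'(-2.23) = 6.46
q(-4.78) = -32.41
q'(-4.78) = 11.56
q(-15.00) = -255.00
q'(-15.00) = 32.00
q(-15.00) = -255.00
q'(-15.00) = 32.00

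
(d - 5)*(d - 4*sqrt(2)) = d^2 - 4*sqrt(2)*d - 5*d + 20*sqrt(2)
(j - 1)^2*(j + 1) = j^3 - j^2 - j + 1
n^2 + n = n*(n + 1)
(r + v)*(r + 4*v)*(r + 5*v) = r^3 + 10*r^2*v + 29*r*v^2 + 20*v^3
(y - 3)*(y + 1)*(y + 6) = y^3 + 4*y^2 - 15*y - 18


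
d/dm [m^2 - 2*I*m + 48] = 2*m - 2*I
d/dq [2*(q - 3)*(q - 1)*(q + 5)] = 6*q^2 + 4*q - 34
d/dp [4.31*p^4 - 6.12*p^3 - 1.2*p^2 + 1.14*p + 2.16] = 17.24*p^3 - 18.36*p^2 - 2.4*p + 1.14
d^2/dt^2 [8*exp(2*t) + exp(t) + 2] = (32*exp(t) + 1)*exp(t)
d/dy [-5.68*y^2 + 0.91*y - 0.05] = 0.91 - 11.36*y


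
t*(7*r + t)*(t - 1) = 7*r*t^2 - 7*r*t + t^3 - t^2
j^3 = j^3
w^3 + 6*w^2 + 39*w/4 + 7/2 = (w + 1/2)*(w + 2)*(w + 7/2)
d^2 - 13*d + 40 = (d - 8)*(d - 5)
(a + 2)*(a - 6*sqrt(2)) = a^2 - 6*sqrt(2)*a + 2*a - 12*sqrt(2)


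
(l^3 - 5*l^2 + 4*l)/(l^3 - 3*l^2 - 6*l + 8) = l/(l + 2)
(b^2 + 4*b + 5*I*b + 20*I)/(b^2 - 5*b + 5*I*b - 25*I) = (b + 4)/(b - 5)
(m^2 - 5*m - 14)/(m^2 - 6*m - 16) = (m - 7)/(m - 8)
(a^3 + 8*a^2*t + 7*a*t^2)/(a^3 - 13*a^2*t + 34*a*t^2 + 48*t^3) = a*(a + 7*t)/(a^2 - 14*a*t + 48*t^2)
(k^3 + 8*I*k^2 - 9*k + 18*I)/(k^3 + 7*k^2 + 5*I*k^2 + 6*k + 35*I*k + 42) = (k + 3*I)/(k + 7)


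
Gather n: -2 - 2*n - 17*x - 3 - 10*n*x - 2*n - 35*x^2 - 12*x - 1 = n*(-10*x - 4) - 35*x^2 - 29*x - 6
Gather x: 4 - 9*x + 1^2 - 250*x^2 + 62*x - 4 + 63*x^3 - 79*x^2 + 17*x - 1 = 63*x^3 - 329*x^2 + 70*x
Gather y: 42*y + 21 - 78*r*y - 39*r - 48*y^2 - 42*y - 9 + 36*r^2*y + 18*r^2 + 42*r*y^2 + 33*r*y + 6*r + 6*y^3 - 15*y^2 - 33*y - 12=18*r^2 - 33*r + 6*y^3 + y^2*(42*r - 63) + y*(36*r^2 - 45*r - 33)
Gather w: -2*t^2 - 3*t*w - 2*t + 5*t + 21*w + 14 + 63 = -2*t^2 + 3*t + w*(21 - 3*t) + 77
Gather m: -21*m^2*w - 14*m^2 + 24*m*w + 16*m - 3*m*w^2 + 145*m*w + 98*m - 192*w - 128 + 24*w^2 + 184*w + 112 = m^2*(-21*w - 14) + m*(-3*w^2 + 169*w + 114) + 24*w^2 - 8*w - 16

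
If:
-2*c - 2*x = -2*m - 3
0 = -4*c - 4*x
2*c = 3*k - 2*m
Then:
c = -x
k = -2*x/3 - 1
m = -3/2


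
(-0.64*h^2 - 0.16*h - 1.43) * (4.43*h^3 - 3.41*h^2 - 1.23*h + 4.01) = -2.8352*h^5 + 1.4736*h^4 - 5.0021*h^3 + 2.5067*h^2 + 1.1173*h - 5.7343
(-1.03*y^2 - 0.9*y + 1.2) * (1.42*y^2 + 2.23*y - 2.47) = -1.4626*y^4 - 3.5749*y^3 + 2.2411*y^2 + 4.899*y - 2.964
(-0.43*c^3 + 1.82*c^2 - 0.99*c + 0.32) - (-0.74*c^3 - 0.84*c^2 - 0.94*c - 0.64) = 0.31*c^3 + 2.66*c^2 - 0.05*c + 0.96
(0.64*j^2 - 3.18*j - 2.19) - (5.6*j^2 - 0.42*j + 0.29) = -4.96*j^2 - 2.76*j - 2.48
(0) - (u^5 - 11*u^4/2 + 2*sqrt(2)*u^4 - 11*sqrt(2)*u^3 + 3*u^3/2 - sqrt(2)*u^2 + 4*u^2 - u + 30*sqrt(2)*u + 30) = -u^5 - 2*sqrt(2)*u^4 + 11*u^4/2 - 3*u^3/2 + 11*sqrt(2)*u^3 - 4*u^2 + sqrt(2)*u^2 - 30*sqrt(2)*u + u - 30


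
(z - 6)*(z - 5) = z^2 - 11*z + 30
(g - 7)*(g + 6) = g^2 - g - 42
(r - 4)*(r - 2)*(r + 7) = r^3 + r^2 - 34*r + 56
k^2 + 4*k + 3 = (k + 1)*(k + 3)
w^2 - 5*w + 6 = (w - 3)*(w - 2)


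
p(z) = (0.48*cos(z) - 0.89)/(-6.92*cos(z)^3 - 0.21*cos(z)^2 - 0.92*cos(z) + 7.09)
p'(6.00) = -194.73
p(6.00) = 3.81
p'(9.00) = 0.04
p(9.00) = -0.10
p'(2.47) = 0.06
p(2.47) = -0.12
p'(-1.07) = -0.03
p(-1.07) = -0.11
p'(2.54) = 0.06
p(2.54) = -0.11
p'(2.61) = 0.05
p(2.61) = -0.11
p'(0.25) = 25.89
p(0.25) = 1.45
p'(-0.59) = -0.75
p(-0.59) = -0.22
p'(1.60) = -0.05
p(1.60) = -0.13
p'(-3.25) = 0.01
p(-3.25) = -0.09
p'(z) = (0.48*cos(z) - 0.89)*(-20.76*sin(z)*cos(z)^2 - 0.42*sin(z)*cos(z) - 0.92*sin(z))/(-6.92*cos(z)^3 - 0.21*cos(z)^2 - 0.92*cos(z) + 7.09)^2 - 0.48*sin(z)/(-6.92*cos(z)^3 - 0.21*cos(z)^2 - 0.92*cos(z) + 7.09)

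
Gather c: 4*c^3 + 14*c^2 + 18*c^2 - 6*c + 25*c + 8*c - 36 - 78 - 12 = 4*c^3 + 32*c^2 + 27*c - 126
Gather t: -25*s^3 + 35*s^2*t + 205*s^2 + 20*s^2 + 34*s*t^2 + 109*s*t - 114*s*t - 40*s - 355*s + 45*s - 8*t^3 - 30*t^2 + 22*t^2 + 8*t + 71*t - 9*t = -25*s^3 + 225*s^2 - 350*s - 8*t^3 + t^2*(34*s - 8) + t*(35*s^2 - 5*s + 70)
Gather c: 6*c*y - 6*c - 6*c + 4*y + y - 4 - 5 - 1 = c*(6*y - 12) + 5*y - 10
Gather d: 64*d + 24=64*d + 24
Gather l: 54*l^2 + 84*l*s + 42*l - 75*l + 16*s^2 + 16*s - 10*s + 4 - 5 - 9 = 54*l^2 + l*(84*s - 33) + 16*s^2 + 6*s - 10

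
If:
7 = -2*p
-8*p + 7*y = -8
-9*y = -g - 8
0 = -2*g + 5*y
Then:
No Solution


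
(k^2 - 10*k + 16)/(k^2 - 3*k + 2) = (k - 8)/(k - 1)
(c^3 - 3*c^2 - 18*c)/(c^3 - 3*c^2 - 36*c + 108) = c*(c + 3)/(c^2 + 3*c - 18)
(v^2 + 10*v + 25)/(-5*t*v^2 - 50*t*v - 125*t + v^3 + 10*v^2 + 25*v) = -1/(5*t - v)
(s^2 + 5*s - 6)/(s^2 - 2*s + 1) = (s + 6)/(s - 1)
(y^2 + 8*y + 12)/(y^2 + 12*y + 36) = (y + 2)/(y + 6)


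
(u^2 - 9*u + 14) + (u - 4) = u^2 - 8*u + 10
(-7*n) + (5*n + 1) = 1 - 2*n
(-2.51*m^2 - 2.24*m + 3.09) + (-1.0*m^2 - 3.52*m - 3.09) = -3.51*m^2 - 5.76*m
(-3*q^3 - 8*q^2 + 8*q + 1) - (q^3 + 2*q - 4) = -4*q^3 - 8*q^2 + 6*q + 5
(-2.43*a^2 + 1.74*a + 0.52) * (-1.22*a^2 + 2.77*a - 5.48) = 2.9646*a^4 - 8.8539*a^3 + 17.5018*a^2 - 8.0948*a - 2.8496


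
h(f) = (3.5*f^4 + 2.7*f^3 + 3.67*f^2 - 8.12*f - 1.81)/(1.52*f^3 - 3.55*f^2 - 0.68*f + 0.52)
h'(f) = (-4.56*f^2 + 7.1*f + 0.68)*(3.5*f^4 + 2.7*f^3 + 3.67*f^2 - 8.12*f - 1.81)/(1.52*f^3 - 3.55*f^2 - 0.68*f + 0.52)^2 + (14.0*f^3 + 8.1*f^2 + 7.34*f - 8.12)/(1.52*f^3 - 3.55*f^2 - 0.68*f + 0.52)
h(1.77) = -13.22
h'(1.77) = -36.02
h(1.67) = -10.09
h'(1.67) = -27.28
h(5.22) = 26.10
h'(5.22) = -0.13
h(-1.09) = -2.61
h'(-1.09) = -1.61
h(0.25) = -23.41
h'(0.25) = -371.03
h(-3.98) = -5.35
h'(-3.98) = 1.73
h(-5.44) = -8.05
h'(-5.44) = 1.94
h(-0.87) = -3.21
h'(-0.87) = -4.31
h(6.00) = 26.41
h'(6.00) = 0.81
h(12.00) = 36.85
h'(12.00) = 2.09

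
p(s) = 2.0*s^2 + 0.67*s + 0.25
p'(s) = 4.0*s + 0.67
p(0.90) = 2.47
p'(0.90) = 4.27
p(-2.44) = 10.52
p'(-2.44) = -9.09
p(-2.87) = 14.80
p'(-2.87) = -10.81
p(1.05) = 3.16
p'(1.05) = 4.87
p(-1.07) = 1.82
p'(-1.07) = -3.61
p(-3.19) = 18.46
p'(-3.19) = -12.09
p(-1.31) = 2.80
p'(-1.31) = -4.57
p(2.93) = 19.38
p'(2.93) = 12.39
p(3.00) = 20.26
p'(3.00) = 12.67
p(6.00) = 76.27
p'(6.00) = 24.67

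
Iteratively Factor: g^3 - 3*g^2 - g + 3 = (g - 1)*(g^2 - 2*g - 3) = (g - 1)*(g + 1)*(g - 3)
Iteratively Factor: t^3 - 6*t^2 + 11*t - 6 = (t - 3)*(t^2 - 3*t + 2) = (t - 3)*(t - 1)*(t - 2)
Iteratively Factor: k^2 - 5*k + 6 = (k - 3)*(k - 2)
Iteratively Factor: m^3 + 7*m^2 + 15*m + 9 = (m + 3)*(m^2 + 4*m + 3) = (m + 3)^2*(m + 1)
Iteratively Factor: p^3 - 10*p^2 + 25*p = (p - 5)*(p^2 - 5*p) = (p - 5)^2*(p)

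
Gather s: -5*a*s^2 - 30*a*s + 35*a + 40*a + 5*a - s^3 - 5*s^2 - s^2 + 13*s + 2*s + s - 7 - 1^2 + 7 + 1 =80*a - s^3 + s^2*(-5*a - 6) + s*(16 - 30*a)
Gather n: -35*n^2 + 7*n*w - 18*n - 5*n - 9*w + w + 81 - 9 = -35*n^2 + n*(7*w - 23) - 8*w + 72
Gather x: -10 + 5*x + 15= 5*x + 5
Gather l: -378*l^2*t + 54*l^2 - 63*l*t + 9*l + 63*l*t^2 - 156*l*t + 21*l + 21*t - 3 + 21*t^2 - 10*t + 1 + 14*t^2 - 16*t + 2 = l^2*(54 - 378*t) + l*(63*t^2 - 219*t + 30) + 35*t^2 - 5*t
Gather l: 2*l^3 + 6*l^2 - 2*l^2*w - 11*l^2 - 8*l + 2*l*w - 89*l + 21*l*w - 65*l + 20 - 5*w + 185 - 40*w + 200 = 2*l^3 + l^2*(-2*w - 5) + l*(23*w - 162) - 45*w + 405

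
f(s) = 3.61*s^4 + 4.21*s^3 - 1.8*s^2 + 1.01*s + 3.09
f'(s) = 14.44*s^3 + 12.63*s^2 - 3.6*s + 1.01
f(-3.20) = 222.01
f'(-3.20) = -331.31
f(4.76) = 2274.42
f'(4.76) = 1827.40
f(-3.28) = 249.68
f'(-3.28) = -360.86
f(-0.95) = -0.16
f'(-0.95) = 3.45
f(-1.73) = 6.49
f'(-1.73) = -29.73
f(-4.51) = 1069.25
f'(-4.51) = -1050.50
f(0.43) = 3.65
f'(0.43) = 2.95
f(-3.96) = 597.17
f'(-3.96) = -683.39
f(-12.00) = 67313.85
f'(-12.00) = -23089.39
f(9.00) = 26620.68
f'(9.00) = 11518.40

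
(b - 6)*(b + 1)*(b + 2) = b^3 - 3*b^2 - 16*b - 12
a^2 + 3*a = a*(a + 3)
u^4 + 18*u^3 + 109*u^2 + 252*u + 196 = (u + 2)^2*(u + 7)^2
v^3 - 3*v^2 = v^2*(v - 3)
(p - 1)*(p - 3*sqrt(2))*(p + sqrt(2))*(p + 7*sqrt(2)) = p^4 - p^3 + 5*sqrt(2)*p^3 - 34*p^2 - 5*sqrt(2)*p^2 - 42*sqrt(2)*p + 34*p + 42*sqrt(2)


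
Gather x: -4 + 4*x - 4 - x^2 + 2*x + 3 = -x^2 + 6*x - 5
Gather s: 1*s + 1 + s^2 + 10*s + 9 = s^2 + 11*s + 10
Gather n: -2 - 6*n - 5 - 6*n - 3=-12*n - 10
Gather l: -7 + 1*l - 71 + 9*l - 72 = 10*l - 150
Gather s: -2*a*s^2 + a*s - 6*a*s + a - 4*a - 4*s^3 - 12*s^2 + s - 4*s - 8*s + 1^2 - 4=-3*a - 4*s^3 + s^2*(-2*a - 12) + s*(-5*a - 11) - 3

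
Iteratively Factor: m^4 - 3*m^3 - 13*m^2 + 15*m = (m)*(m^3 - 3*m^2 - 13*m + 15) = m*(m + 3)*(m^2 - 6*m + 5) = m*(m - 5)*(m + 3)*(m - 1)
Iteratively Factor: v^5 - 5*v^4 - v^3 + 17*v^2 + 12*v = (v)*(v^4 - 5*v^3 - v^2 + 17*v + 12) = v*(v + 1)*(v^3 - 6*v^2 + 5*v + 12) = v*(v - 3)*(v + 1)*(v^2 - 3*v - 4) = v*(v - 3)*(v + 1)^2*(v - 4)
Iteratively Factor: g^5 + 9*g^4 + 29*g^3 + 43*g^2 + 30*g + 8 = (g + 2)*(g^4 + 7*g^3 + 15*g^2 + 13*g + 4) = (g + 2)*(g + 4)*(g^3 + 3*g^2 + 3*g + 1) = (g + 1)*(g + 2)*(g + 4)*(g^2 + 2*g + 1) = (g + 1)^2*(g + 2)*(g + 4)*(g + 1)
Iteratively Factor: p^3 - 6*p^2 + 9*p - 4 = (p - 1)*(p^2 - 5*p + 4) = (p - 4)*(p - 1)*(p - 1)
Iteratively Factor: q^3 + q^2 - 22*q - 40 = (q + 4)*(q^2 - 3*q - 10) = (q - 5)*(q + 4)*(q + 2)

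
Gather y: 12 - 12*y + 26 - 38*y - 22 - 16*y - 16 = -66*y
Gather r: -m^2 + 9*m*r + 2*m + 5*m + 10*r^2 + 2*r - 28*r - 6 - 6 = -m^2 + 7*m + 10*r^2 + r*(9*m - 26) - 12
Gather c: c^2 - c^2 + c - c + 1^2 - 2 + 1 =0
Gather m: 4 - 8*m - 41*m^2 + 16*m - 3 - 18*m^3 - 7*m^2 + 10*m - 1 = -18*m^3 - 48*m^2 + 18*m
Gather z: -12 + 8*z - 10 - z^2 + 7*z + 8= -z^2 + 15*z - 14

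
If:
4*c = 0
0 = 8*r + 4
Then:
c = 0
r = -1/2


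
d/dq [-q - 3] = -1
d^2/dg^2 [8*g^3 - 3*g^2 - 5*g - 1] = 48*g - 6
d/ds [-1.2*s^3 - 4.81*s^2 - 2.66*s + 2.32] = -3.6*s^2 - 9.62*s - 2.66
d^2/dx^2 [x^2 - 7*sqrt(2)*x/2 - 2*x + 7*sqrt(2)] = 2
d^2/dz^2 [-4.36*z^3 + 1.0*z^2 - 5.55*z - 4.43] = 2.0 - 26.16*z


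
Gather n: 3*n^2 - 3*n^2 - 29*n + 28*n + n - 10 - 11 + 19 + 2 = 0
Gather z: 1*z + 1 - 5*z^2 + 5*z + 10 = -5*z^2 + 6*z + 11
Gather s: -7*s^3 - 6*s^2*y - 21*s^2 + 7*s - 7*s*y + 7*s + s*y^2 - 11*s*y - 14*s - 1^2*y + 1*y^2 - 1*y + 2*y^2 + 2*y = -7*s^3 + s^2*(-6*y - 21) + s*(y^2 - 18*y) + 3*y^2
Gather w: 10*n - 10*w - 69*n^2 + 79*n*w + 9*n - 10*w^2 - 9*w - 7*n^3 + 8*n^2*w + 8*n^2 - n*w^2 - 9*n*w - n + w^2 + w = -7*n^3 - 61*n^2 + 18*n + w^2*(-n - 9) + w*(8*n^2 + 70*n - 18)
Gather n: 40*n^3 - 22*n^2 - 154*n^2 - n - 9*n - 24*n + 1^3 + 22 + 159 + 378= 40*n^3 - 176*n^2 - 34*n + 560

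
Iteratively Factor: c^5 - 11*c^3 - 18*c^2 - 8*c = (c + 1)*(c^4 - c^3 - 10*c^2 - 8*c) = (c - 4)*(c + 1)*(c^3 + 3*c^2 + 2*c) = (c - 4)*(c + 1)*(c + 2)*(c^2 + c) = c*(c - 4)*(c + 1)*(c + 2)*(c + 1)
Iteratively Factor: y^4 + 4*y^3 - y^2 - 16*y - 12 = (y - 2)*(y^3 + 6*y^2 + 11*y + 6) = (y - 2)*(y + 3)*(y^2 + 3*y + 2) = (y - 2)*(y + 1)*(y + 3)*(y + 2)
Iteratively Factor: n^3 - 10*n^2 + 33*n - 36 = (n - 3)*(n^2 - 7*n + 12) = (n - 3)^2*(n - 4)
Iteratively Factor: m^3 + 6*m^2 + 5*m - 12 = (m + 3)*(m^2 + 3*m - 4) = (m + 3)*(m + 4)*(m - 1)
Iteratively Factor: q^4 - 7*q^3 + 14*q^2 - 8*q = (q - 2)*(q^3 - 5*q^2 + 4*q) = (q - 2)*(q - 1)*(q^2 - 4*q) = (q - 4)*(q - 2)*(q - 1)*(q)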